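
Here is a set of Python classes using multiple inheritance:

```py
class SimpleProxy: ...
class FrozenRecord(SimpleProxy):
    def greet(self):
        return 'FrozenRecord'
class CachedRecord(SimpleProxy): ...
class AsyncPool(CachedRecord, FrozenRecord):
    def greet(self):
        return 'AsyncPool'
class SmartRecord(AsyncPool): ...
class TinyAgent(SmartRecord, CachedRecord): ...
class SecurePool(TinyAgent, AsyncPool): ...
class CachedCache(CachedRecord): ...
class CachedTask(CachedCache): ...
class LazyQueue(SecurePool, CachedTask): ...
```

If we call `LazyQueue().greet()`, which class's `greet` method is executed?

L[LazyQueue] = LazyQueue + merge(L[SecurePool], L[CachedTask], [SecurePool CachedTask])
  take SecurePool:  [SecurePool TinyAgent SmartRecord AsyncPool CachedRecord FrozenRecord SimpleProxy object] + [CachedTask CachedCache CachedRecord SimpleProxy object] + [SecurePool CachedTask]
  take TinyAgent:  [TinyAgent SmartRecord AsyncPool CachedRecord FrozenRecord SimpleProxy object] + [CachedTask CachedCache CachedRecord SimpleProxy object] + [CachedTask]
  take SmartRecord:  [SmartRecord AsyncPool CachedRecord FrozenRecord SimpleProxy object] + [CachedTask CachedCache CachedRecord SimpleProxy object] + [CachedTask]
  take AsyncPool:  [AsyncPool CachedRecord FrozenRecord SimpleProxy object] + [CachedTask CachedCache CachedRecord SimpleProxy object] + [CachedTask]
  take CachedTask:  [CachedRecord FrozenRecord SimpleProxy object] + [CachedTask CachedCache CachedRecord SimpleProxy object] + [CachedTask]
  take CachedCache:  [CachedRecord FrozenRecord SimpleProxy object] + [CachedCache CachedRecord SimpleProxy object]
  take CachedRecord:  [CachedRecord FrozenRecord SimpleProxy object] + [CachedRecord SimpleProxy object]
  take FrozenRecord:  [FrozenRecord SimpleProxy object] + [SimpleProxy object]
  take SimpleProxy:  [SimpleProxy object] + [SimpleProxy object]
  take object:  [object] + [object]
MRO: LazyQueue SecurePool TinyAgent SmartRecord AsyncPool CachedTask CachedCache CachedRecord FrozenRecord SimpleProxy object
greet is defined in: AsyncPool, FrozenRecord. First along the MRO is AsyncPool.

AsyncPool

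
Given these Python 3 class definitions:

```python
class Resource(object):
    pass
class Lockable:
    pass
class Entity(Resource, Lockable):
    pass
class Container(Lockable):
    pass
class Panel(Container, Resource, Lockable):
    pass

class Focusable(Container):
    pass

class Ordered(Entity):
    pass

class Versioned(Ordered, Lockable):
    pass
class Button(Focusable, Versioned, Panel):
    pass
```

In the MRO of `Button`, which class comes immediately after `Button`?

L[Button] = Button + merge(L[Focusable], L[Versioned], L[Panel], [Focusable Versioned Panel])
  take Focusable:  [Focusable Container Lockable object] + [Versioned Ordered Entity Resource Lockable object] + [Panel Container Resource Lockable object] + [Focusable Versioned Panel]
  take Versioned:  [Container Lockable object] + [Versioned Ordered Entity Resource Lockable object] + [Panel Container Resource Lockable object] + [Versioned Panel]
  take Ordered:  [Container Lockable object] + [Ordered Entity Resource Lockable object] + [Panel Container Resource Lockable object] + [Panel]
  take Entity:  [Container Lockable object] + [Entity Resource Lockable object] + [Panel Container Resource Lockable object] + [Panel]
  take Panel:  [Container Lockable object] + [Resource Lockable object] + [Panel Container Resource Lockable object] + [Panel]
  take Container:  [Container Lockable object] + [Resource Lockable object] + [Container Resource Lockable object]
  take Resource:  [Lockable object] + [Resource Lockable object] + [Resource Lockable object]
  take Lockable:  [Lockable object] + [Lockable object] + [Lockable object]
  take object:  [object] + [object] + [object]
MRO: Button Focusable Versioned Ordered Entity Panel Container Resource Lockable object
Button is at position 0; next is Focusable.

Focusable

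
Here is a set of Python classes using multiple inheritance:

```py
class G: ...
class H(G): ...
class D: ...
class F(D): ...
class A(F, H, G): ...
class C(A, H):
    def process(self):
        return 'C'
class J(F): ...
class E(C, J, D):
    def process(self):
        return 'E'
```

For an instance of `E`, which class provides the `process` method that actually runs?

L[E] = E + merge(L[C], L[J], L[D], [C J D])
  take C:  [C A F D H G object] + [J F D object] + [D object] + [C J D]
  take A:  [A F D H G object] + [J F D object] + [D object] + [J D]
  take J:  [F D H G object] + [J F D object] + [D object] + [J D]
  take F:  [F D H G object] + [F D object] + [D object] + [D]
  take D:  [D H G object] + [D object] + [D object] + [D]
  take H:  [H G object] + [object] + [object]
  take G:  [G object] + [object] + [object]
  take object:  [object] + [object] + [object]
MRO: E C A J F D H G object
process is defined in: C, E. First along the MRO is E.

E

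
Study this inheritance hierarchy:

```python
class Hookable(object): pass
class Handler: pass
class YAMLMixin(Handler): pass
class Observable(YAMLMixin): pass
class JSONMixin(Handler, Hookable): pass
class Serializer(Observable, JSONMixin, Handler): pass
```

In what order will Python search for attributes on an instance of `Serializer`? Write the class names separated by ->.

L[Serializer] = Serializer + merge(L[Observable], L[JSONMixin], L[Handler], [Observable JSONMixin Handler])
  take Observable:  [Observable YAMLMixin Handler object] + [JSONMixin Handler Hookable object] + [Handler object] + [Observable JSONMixin Handler]
  take YAMLMixin:  [YAMLMixin Handler object] + [JSONMixin Handler Hookable object] + [Handler object] + [JSONMixin Handler]
  take JSONMixin:  [Handler object] + [JSONMixin Handler Hookable object] + [Handler object] + [JSONMixin Handler]
  take Handler:  [Handler object] + [Handler Hookable object] + [Handler object] + [Handler]
  take Hookable:  [object] + [Hookable object] + [object]
  take object:  [object] + [object] + [object]

Serializer -> Observable -> YAMLMixin -> JSONMixin -> Handler -> Hookable -> object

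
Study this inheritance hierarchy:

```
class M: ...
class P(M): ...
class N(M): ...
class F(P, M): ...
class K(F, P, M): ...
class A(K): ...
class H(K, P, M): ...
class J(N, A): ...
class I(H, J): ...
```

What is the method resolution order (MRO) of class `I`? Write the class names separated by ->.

I -> H -> J -> N -> A -> K -> F -> P -> M -> object

L[I] = I + merge(L[H], L[J], [H J])
  take H:  [H K F P M object] + [J N A K F P M object] + [H J]
  take J:  [K F P M object] + [J N A K F P M object] + [J]
  take N:  [K F P M object] + [N A K F P M object]
  take A:  [K F P M object] + [A K F P M object]
  take K:  [K F P M object] + [K F P M object]
  take F:  [F P M object] + [F P M object]
  take P:  [P M object] + [P M object]
  take M:  [M object] + [M object]
  take object:  [object] + [object]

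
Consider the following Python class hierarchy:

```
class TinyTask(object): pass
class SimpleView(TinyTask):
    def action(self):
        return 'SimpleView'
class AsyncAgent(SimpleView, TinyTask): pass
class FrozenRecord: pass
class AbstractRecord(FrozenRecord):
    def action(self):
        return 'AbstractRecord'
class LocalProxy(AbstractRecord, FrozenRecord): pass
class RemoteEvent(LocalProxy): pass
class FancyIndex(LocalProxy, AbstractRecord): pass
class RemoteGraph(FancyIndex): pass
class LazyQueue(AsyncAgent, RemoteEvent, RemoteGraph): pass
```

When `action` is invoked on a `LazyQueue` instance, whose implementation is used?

SimpleView

L[LazyQueue] = LazyQueue + merge(L[AsyncAgent], L[RemoteEvent], L[RemoteGraph], [AsyncAgent RemoteEvent RemoteGraph])
  take AsyncAgent:  [AsyncAgent SimpleView TinyTask object] + [RemoteEvent LocalProxy AbstractRecord FrozenRecord object] + [RemoteGraph FancyIndex LocalProxy AbstractRecord FrozenRecord object] + [AsyncAgent RemoteEvent RemoteGraph]
  take SimpleView:  [SimpleView TinyTask object] + [RemoteEvent LocalProxy AbstractRecord FrozenRecord object] + [RemoteGraph FancyIndex LocalProxy AbstractRecord FrozenRecord object] + [RemoteEvent RemoteGraph]
  take TinyTask:  [TinyTask object] + [RemoteEvent LocalProxy AbstractRecord FrozenRecord object] + [RemoteGraph FancyIndex LocalProxy AbstractRecord FrozenRecord object] + [RemoteEvent RemoteGraph]
  take RemoteEvent:  [object] + [RemoteEvent LocalProxy AbstractRecord FrozenRecord object] + [RemoteGraph FancyIndex LocalProxy AbstractRecord FrozenRecord object] + [RemoteEvent RemoteGraph]
  take RemoteGraph:  [object] + [LocalProxy AbstractRecord FrozenRecord object] + [RemoteGraph FancyIndex LocalProxy AbstractRecord FrozenRecord object] + [RemoteGraph]
  take FancyIndex:  [object] + [LocalProxy AbstractRecord FrozenRecord object] + [FancyIndex LocalProxy AbstractRecord FrozenRecord object]
  take LocalProxy:  [object] + [LocalProxy AbstractRecord FrozenRecord object] + [LocalProxy AbstractRecord FrozenRecord object]
  take AbstractRecord:  [object] + [AbstractRecord FrozenRecord object] + [AbstractRecord FrozenRecord object]
  take FrozenRecord:  [object] + [FrozenRecord object] + [FrozenRecord object]
  take object:  [object] + [object] + [object]
MRO: LazyQueue AsyncAgent SimpleView TinyTask RemoteEvent RemoteGraph FancyIndex LocalProxy AbstractRecord FrozenRecord object
action is defined in: AbstractRecord, SimpleView. First along the MRO is SimpleView.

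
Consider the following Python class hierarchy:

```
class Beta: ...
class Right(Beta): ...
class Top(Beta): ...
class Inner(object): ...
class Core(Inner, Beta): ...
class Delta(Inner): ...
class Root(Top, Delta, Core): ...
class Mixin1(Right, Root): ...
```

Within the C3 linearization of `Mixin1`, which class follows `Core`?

Inner

L[Mixin1] = Mixin1 + merge(L[Right], L[Root], [Right Root])
  take Right:  [Right Beta object] + [Root Top Delta Core Inner Beta object] + [Right Root]
  take Root:  [Beta object] + [Root Top Delta Core Inner Beta object] + [Root]
  take Top:  [Beta object] + [Top Delta Core Inner Beta object]
  take Delta:  [Beta object] + [Delta Core Inner Beta object]
  take Core:  [Beta object] + [Core Inner Beta object]
  take Inner:  [Beta object] + [Inner Beta object]
  take Beta:  [Beta object] + [Beta object]
  take object:  [object] + [object]
MRO: Mixin1 Right Root Top Delta Core Inner Beta object
Core is at position 5; next is Inner.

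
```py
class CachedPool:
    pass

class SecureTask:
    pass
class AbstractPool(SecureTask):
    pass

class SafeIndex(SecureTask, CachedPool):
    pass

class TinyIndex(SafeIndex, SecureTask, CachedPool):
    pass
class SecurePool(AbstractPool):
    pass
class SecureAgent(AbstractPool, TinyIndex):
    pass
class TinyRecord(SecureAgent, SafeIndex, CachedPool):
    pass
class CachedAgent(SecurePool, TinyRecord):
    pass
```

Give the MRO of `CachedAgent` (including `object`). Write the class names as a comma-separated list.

L[CachedAgent] = CachedAgent + merge(L[SecurePool], L[TinyRecord], [SecurePool TinyRecord])
  take SecurePool:  [SecurePool AbstractPool SecureTask object] + [TinyRecord SecureAgent AbstractPool TinyIndex SafeIndex SecureTask CachedPool object] + [SecurePool TinyRecord]
  take TinyRecord:  [AbstractPool SecureTask object] + [TinyRecord SecureAgent AbstractPool TinyIndex SafeIndex SecureTask CachedPool object] + [TinyRecord]
  take SecureAgent:  [AbstractPool SecureTask object] + [SecureAgent AbstractPool TinyIndex SafeIndex SecureTask CachedPool object]
  take AbstractPool:  [AbstractPool SecureTask object] + [AbstractPool TinyIndex SafeIndex SecureTask CachedPool object]
  take TinyIndex:  [SecureTask object] + [TinyIndex SafeIndex SecureTask CachedPool object]
  take SafeIndex:  [SecureTask object] + [SafeIndex SecureTask CachedPool object]
  take SecureTask:  [SecureTask object] + [SecureTask CachedPool object]
  take CachedPool:  [object] + [CachedPool object]
  take object:  [object] + [object]

CachedAgent, SecurePool, TinyRecord, SecureAgent, AbstractPool, TinyIndex, SafeIndex, SecureTask, CachedPool, object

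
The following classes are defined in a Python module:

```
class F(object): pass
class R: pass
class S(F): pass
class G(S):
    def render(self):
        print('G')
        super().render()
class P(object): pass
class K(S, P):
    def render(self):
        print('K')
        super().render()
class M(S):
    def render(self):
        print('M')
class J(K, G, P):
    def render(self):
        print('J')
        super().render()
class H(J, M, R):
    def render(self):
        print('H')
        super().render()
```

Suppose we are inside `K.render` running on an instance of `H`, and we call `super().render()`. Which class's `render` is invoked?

L[H] = H + merge(L[J], L[M], L[R], [J M R])
  take J:  [J K G S F P object] + [M S F object] + [R object] + [J M R]
  take K:  [K G S F P object] + [M S F object] + [R object] + [M R]
  take G:  [G S F P object] + [M S F object] + [R object] + [M R]
  take M:  [S F P object] + [M S F object] + [R object] + [M R]
  take S:  [S F P object] + [S F object] + [R object] + [R]
  take F:  [F P object] + [F object] + [R object] + [R]
  take P:  [P object] + [object] + [R object] + [R]
  take R:  [object] + [object] + [R object] + [R]
  take object:  [object] + [object] + [object]
MRO: H J K G M S F P R object
super() in K.render on a H instance goes to the class after K in H's MRO: G.

G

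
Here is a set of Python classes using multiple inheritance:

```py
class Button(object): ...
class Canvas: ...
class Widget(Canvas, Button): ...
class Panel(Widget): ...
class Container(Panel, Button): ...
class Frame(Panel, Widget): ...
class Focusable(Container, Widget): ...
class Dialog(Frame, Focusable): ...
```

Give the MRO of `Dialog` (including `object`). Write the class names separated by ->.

Dialog -> Frame -> Focusable -> Container -> Panel -> Widget -> Canvas -> Button -> object

L[Dialog] = Dialog + merge(L[Frame], L[Focusable], [Frame Focusable])
  take Frame:  [Frame Panel Widget Canvas Button object] + [Focusable Container Panel Widget Canvas Button object] + [Frame Focusable]
  take Focusable:  [Panel Widget Canvas Button object] + [Focusable Container Panel Widget Canvas Button object] + [Focusable]
  take Container:  [Panel Widget Canvas Button object] + [Container Panel Widget Canvas Button object]
  take Panel:  [Panel Widget Canvas Button object] + [Panel Widget Canvas Button object]
  take Widget:  [Widget Canvas Button object] + [Widget Canvas Button object]
  take Canvas:  [Canvas Button object] + [Canvas Button object]
  take Button:  [Button object] + [Button object]
  take object:  [object] + [object]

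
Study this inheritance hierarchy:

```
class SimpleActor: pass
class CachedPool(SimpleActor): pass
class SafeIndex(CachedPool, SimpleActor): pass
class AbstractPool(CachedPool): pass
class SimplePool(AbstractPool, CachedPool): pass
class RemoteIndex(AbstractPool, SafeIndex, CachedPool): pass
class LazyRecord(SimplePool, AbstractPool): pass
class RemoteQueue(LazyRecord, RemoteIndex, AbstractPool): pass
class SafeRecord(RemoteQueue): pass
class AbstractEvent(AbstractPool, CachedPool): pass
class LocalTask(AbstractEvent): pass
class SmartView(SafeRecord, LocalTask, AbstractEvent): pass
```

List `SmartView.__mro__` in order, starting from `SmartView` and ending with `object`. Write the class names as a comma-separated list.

L[SmartView] = SmartView + merge(L[SafeRecord], L[LocalTask], L[AbstractEvent], [SafeRecord LocalTask AbstractEvent])
  take SafeRecord:  [SafeRecord RemoteQueue LazyRecord SimplePool RemoteIndex AbstractPool SafeIndex CachedPool SimpleActor object] + [LocalTask AbstractEvent AbstractPool CachedPool SimpleActor object] + [AbstractEvent AbstractPool CachedPool SimpleActor object] + [SafeRecord LocalTask AbstractEvent]
  take RemoteQueue:  [RemoteQueue LazyRecord SimplePool RemoteIndex AbstractPool SafeIndex CachedPool SimpleActor object] + [LocalTask AbstractEvent AbstractPool CachedPool SimpleActor object] + [AbstractEvent AbstractPool CachedPool SimpleActor object] + [LocalTask AbstractEvent]
  take LazyRecord:  [LazyRecord SimplePool RemoteIndex AbstractPool SafeIndex CachedPool SimpleActor object] + [LocalTask AbstractEvent AbstractPool CachedPool SimpleActor object] + [AbstractEvent AbstractPool CachedPool SimpleActor object] + [LocalTask AbstractEvent]
  take SimplePool:  [SimplePool RemoteIndex AbstractPool SafeIndex CachedPool SimpleActor object] + [LocalTask AbstractEvent AbstractPool CachedPool SimpleActor object] + [AbstractEvent AbstractPool CachedPool SimpleActor object] + [LocalTask AbstractEvent]
  take RemoteIndex:  [RemoteIndex AbstractPool SafeIndex CachedPool SimpleActor object] + [LocalTask AbstractEvent AbstractPool CachedPool SimpleActor object] + [AbstractEvent AbstractPool CachedPool SimpleActor object] + [LocalTask AbstractEvent]
  take LocalTask:  [AbstractPool SafeIndex CachedPool SimpleActor object] + [LocalTask AbstractEvent AbstractPool CachedPool SimpleActor object] + [AbstractEvent AbstractPool CachedPool SimpleActor object] + [LocalTask AbstractEvent]
  take AbstractEvent:  [AbstractPool SafeIndex CachedPool SimpleActor object] + [AbstractEvent AbstractPool CachedPool SimpleActor object] + [AbstractEvent AbstractPool CachedPool SimpleActor object] + [AbstractEvent]
  take AbstractPool:  [AbstractPool SafeIndex CachedPool SimpleActor object] + [AbstractPool CachedPool SimpleActor object] + [AbstractPool CachedPool SimpleActor object]
  take SafeIndex:  [SafeIndex CachedPool SimpleActor object] + [CachedPool SimpleActor object] + [CachedPool SimpleActor object]
  take CachedPool:  [CachedPool SimpleActor object] + [CachedPool SimpleActor object] + [CachedPool SimpleActor object]
  take SimpleActor:  [SimpleActor object] + [SimpleActor object] + [SimpleActor object]
  take object:  [object] + [object] + [object]

SmartView, SafeRecord, RemoteQueue, LazyRecord, SimplePool, RemoteIndex, LocalTask, AbstractEvent, AbstractPool, SafeIndex, CachedPool, SimpleActor, object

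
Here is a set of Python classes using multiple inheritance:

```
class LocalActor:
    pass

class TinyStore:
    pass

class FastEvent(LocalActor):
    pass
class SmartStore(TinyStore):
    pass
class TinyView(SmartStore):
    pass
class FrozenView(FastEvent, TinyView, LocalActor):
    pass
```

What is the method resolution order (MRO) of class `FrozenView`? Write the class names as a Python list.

[FrozenView, FastEvent, TinyView, LocalActor, SmartStore, TinyStore, object]

L[FrozenView] = FrozenView + merge(L[FastEvent], L[TinyView], L[LocalActor], [FastEvent TinyView LocalActor])
  take FastEvent:  [FastEvent LocalActor object] + [TinyView SmartStore TinyStore object] + [LocalActor object] + [FastEvent TinyView LocalActor]
  take TinyView:  [LocalActor object] + [TinyView SmartStore TinyStore object] + [LocalActor object] + [TinyView LocalActor]
  take LocalActor:  [LocalActor object] + [SmartStore TinyStore object] + [LocalActor object] + [LocalActor]
  take SmartStore:  [object] + [SmartStore TinyStore object] + [object]
  take TinyStore:  [object] + [TinyStore object] + [object]
  take object:  [object] + [object] + [object]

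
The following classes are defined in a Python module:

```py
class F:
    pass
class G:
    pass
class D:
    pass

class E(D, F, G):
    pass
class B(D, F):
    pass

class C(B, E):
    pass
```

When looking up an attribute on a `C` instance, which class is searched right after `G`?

object

L[C] = C + merge(L[B], L[E], [B E])
  take B:  [B D F object] + [E D F G object] + [B E]
  take E:  [D F object] + [E D F G object] + [E]
  take D:  [D F object] + [D F G object]
  take F:  [F object] + [F G object]
  take G:  [object] + [G object]
  take object:  [object] + [object]
MRO: C B E D F G object
G is at position 5; next is object.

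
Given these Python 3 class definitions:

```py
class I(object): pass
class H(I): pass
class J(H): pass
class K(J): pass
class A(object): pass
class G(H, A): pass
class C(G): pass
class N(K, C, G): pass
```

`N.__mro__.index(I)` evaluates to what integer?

L[N] = N + merge(L[K], L[C], L[G], [K C G])
  take K:  [K J H I object] + [C G H I A object] + [G H I A object] + [K C G]
  take J:  [J H I object] + [C G H I A object] + [G H I A object] + [C G]
  take C:  [H I object] + [C G H I A object] + [G H I A object] + [C G]
  take G:  [H I object] + [G H I A object] + [G H I A object] + [G]
  take H:  [H I object] + [H I A object] + [H I A object]
  take I:  [I object] + [I A object] + [I A object]
  take A:  [object] + [A object] + [A object]
  take object:  [object] + [object] + [object]
MRO: N K J C G H I A object
I sits at index 6.

6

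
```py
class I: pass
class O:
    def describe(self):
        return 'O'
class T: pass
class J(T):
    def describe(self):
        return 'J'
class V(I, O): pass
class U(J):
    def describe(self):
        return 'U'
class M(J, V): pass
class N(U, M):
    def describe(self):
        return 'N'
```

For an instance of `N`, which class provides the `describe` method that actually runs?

N

L[N] = N + merge(L[U], L[M], [U M])
  take U:  [U J T object] + [M J T V I O object] + [U M]
  take M:  [J T object] + [M J T V I O object] + [M]
  take J:  [J T object] + [J T V I O object]
  take T:  [T object] + [T V I O object]
  take V:  [object] + [V I O object]
  take I:  [object] + [I O object]
  take O:  [object] + [O object]
  take object:  [object] + [object]
MRO: N U M J T V I O object
describe is defined in: J, N, O, U. First along the MRO is N.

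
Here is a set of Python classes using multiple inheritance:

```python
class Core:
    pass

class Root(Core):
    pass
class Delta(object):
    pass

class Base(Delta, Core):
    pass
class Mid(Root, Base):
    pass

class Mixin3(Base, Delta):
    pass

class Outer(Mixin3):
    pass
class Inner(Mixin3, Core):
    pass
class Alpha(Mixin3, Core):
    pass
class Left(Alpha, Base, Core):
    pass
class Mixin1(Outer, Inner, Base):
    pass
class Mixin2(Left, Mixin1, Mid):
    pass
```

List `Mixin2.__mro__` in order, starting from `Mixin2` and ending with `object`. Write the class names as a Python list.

[Mixin2, Left, Alpha, Mixin1, Outer, Inner, Mixin3, Mid, Root, Base, Delta, Core, object]

L[Mixin2] = Mixin2 + merge(L[Left], L[Mixin1], L[Mid], [Left Mixin1 Mid])
  take Left:  [Left Alpha Mixin3 Base Delta Core object] + [Mixin1 Outer Inner Mixin3 Base Delta Core object] + [Mid Root Base Delta Core object] + [Left Mixin1 Mid]
  take Alpha:  [Alpha Mixin3 Base Delta Core object] + [Mixin1 Outer Inner Mixin3 Base Delta Core object] + [Mid Root Base Delta Core object] + [Mixin1 Mid]
  take Mixin1:  [Mixin3 Base Delta Core object] + [Mixin1 Outer Inner Mixin3 Base Delta Core object] + [Mid Root Base Delta Core object] + [Mixin1 Mid]
  take Outer:  [Mixin3 Base Delta Core object] + [Outer Inner Mixin3 Base Delta Core object] + [Mid Root Base Delta Core object] + [Mid]
  take Inner:  [Mixin3 Base Delta Core object] + [Inner Mixin3 Base Delta Core object] + [Mid Root Base Delta Core object] + [Mid]
  take Mixin3:  [Mixin3 Base Delta Core object] + [Mixin3 Base Delta Core object] + [Mid Root Base Delta Core object] + [Mid]
  take Mid:  [Base Delta Core object] + [Base Delta Core object] + [Mid Root Base Delta Core object] + [Mid]
  take Root:  [Base Delta Core object] + [Base Delta Core object] + [Root Base Delta Core object]
  take Base:  [Base Delta Core object] + [Base Delta Core object] + [Base Delta Core object]
  take Delta:  [Delta Core object] + [Delta Core object] + [Delta Core object]
  take Core:  [Core object] + [Core object] + [Core object]
  take object:  [object] + [object] + [object]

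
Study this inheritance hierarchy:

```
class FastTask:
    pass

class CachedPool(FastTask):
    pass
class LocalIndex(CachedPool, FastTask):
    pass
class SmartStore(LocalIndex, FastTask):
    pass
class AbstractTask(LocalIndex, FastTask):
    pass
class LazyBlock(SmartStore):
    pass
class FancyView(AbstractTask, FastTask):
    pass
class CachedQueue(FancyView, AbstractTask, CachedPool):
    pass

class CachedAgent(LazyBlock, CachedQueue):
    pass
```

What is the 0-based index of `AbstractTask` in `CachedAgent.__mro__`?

5

L[CachedAgent] = CachedAgent + merge(L[LazyBlock], L[CachedQueue], [LazyBlock CachedQueue])
  take LazyBlock:  [LazyBlock SmartStore LocalIndex CachedPool FastTask object] + [CachedQueue FancyView AbstractTask LocalIndex CachedPool FastTask object] + [LazyBlock CachedQueue]
  take SmartStore:  [SmartStore LocalIndex CachedPool FastTask object] + [CachedQueue FancyView AbstractTask LocalIndex CachedPool FastTask object] + [CachedQueue]
  take CachedQueue:  [LocalIndex CachedPool FastTask object] + [CachedQueue FancyView AbstractTask LocalIndex CachedPool FastTask object] + [CachedQueue]
  take FancyView:  [LocalIndex CachedPool FastTask object] + [FancyView AbstractTask LocalIndex CachedPool FastTask object]
  take AbstractTask:  [LocalIndex CachedPool FastTask object] + [AbstractTask LocalIndex CachedPool FastTask object]
  take LocalIndex:  [LocalIndex CachedPool FastTask object] + [LocalIndex CachedPool FastTask object]
  take CachedPool:  [CachedPool FastTask object] + [CachedPool FastTask object]
  take FastTask:  [FastTask object] + [FastTask object]
  take object:  [object] + [object]
MRO: CachedAgent LazyBlock SmartStore CachedQueue FancyView AbstractTask LocalIndex CachedPool FastTask object
AbstractTask sits at index 5.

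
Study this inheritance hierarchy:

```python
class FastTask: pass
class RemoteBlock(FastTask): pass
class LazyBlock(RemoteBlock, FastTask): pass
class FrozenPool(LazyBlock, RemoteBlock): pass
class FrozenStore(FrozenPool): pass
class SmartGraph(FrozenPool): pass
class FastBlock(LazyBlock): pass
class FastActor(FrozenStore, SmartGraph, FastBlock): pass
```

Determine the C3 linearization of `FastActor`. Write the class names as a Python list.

[FastActor, FrozenStore, SmartGraph, FrozenPool, FastBlock, LazyBlock, RemoteBlock, FastTask, object]

L[FastActor] = FastActor + merge(L[FrozenStore], L[SmartGraph], L[FastBlock], [FrozenStore SmartGraph FastBlock])
  take FrozenStore:  [FrozenStore FrozenPool LazyBlock RemoteBlock FastTask object] + [SmartGraph FrozenPool LazyBlock RemoteBlock FastTask object] + [FastBlock LazyBlock RemoteBlock FastTask object] + [FrozenStore SmartGraph FastBlock]
  take SmartGraph:  [FrozenPool LazyBlock RemoteBlock FastTask object] + [SmartGraph FrozenPool LazyBlock RemoteBlock FastTask object] + [FastBlock LazyBlock RemoteBlock FastTask object] + [SmartGraph FastBlock]
  take FrozenPool:  [FrozenPool LazyBlock RemoteBlock FastTask object] + [FrozenPool LazyBlock RemoteBlock FastTask object] + [FastBlock LazyBlock RemoteBlock FastTask object] + [FastBlock]
  take FastBlock:  [LazyBlock RemoteBlock FastTask object] + [LazyBlock RemoteBlock FastTask object] + [FastBlock LazyBlock RemoteBlock FastTask object] + [FastBlock]
  take LazyBlock:  [LazyBlock RemoteBlock FastTask object] + [LazyBlock RemoteBlock FastTask object] + [LazyBlock RemoteBlock FastTask object]
  take RemoteBlock:  [RemoteBlock FastTask object] + [RemoteBlock FastTask object] + [RemoteBlock FastTask object]
  take FastTask:  [FastTask object] + [FastTask object] + [FastTask object]
  take object:  [object] + [object] + [object]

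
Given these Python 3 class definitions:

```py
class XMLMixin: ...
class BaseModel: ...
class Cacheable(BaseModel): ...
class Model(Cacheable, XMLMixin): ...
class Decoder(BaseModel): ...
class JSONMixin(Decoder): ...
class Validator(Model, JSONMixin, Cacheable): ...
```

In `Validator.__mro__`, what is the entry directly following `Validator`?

L[Validator] = Validator + merge(L[Model], L[JSONMixin], L[Cacheable], [Model JSONMixin Cacheable])
  take Model:  [Model Cacheable BaseModel XMLMixin object] + [JSONMixin Decoder BaseModel object] + [Cacheable BaseModel object] + [Model JSONMixin Cacheable]
  take JSONMixin:  [Cacheable BaseModel XMLMixin object] + [JSONMixin Decoder BaseModel object] + [Cacheable BaseModel object] + [JSONMixin Cacheable]
  take Cacheable:  [Cacheable BaseModel XMLMixin object] + [Decoder BaseModel object] + [Cacheable BaseModel object] + [Cacheable]
  take Decoder:  [BaseModel XMLMixin object] + [Decoder BaseModel object] + [BaseModel object]
  take BaseModel:  [BaseModel XMLMixin object] + [BaseModel object] + [BaseModel object]
  take XMLMixin:  [XMLMixin object] + [object] + [object]
  take object:  [object] + [object] + [object]
MRO: Validator Model JSONMixin Cacheable Decoder BaseModel XMLMixin object
Validator is at position 0; next is Model.

Model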